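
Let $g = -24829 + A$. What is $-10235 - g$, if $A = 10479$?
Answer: $4115$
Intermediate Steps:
$g = -14350$ ($g = -24829 + 10479 = -14350$)
$-10235 - g = -10235 - -14350 = -10235 + 14350 = 4115$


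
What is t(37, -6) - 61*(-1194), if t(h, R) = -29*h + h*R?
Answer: 71539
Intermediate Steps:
t(h, R) = -29*h + R*h
t(37, -6) - 61*(-1194) = 37*(-29 - 6) - 61*(-1194) = 37*(-35) + 72834 = -1295 + 72834 = 71539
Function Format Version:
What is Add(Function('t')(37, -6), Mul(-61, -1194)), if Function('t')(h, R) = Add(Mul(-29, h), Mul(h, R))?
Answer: 71539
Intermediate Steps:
Function('t')(h, R) = Add(Mul(-29, h), Mul(R, h))
Add(Function('t')(37, -6), Mul(-61, -1194)) = Add(Mul(37, Add(-29, -6)), Mul(-61, -1194)) = Add(Mul(37, -35), 72834) = Add(-1295, 72834) = 71539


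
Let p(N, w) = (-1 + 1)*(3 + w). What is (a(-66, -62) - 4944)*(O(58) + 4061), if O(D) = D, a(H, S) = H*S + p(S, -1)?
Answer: -3509388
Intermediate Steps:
p(N, w) = 0 (p(N, w) = 0*(3 + w) = 0)
a(H, S) = H*S (a(H, S) = H*S + 0 = H*S)
(a(-66, -62) - 4944)*(O(58) + 4061) = (-66*(-62) - 4944)*(58 + 4061) = (4092 - 4944)*4119 = -852*4119 = -3509388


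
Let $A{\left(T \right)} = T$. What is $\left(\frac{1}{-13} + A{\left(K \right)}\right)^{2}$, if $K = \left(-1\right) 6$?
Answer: $\frac{6241}{169} \approx 36.929$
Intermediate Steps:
$K = -6$
$\left(\frac{1}{-13} + A{\left(K \right)}\right)^{2} = \left(\frac{1}{-13} - 6\right)^{2} = \left(- \frac{1}{13} - 6\right)^{2} = \left(- \frac{79}{13}\right)^{2} = \frac{6241}{169}$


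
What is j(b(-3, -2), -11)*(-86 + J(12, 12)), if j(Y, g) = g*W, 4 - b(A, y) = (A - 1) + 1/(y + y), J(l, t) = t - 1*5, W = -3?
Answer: -2607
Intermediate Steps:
J(l, t) = -5 + t (J(l, t) = t - 5 = -5 + t)
b(A, y) = 5 - A - 1/(2*y) (b(A, y) = 4 - ((A - 1) + 1/(y + y)) = 4 - ((-1 + A) + 1/(2*y)) = 4 - (-1 + A + 1/(2*y)) = 4 + (1 - A - 1/(2*y)) = 5 - A - 1/(2*y))
j(Y, g) = -3*g (j(Y, g) = g*(-3) = -3*g)
j(b(-3, -2), -11)*(-86 + J(12, 12)) = (-3*(-11))*(-86 + (-5 + 12)) = 33*(-86 + 7) = 33*(-79) = -2607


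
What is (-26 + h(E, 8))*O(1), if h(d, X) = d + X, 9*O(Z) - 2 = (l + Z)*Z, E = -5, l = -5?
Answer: 46/9 ≈ 5.1111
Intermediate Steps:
O(Z) = 2/9 + Z*(-5 + Z)/9 (O(Z) = 2/9 + ((-5 + Z)*Z)/9 = 2/9 + (Z*(-5 + Z))/9 = 2/9 + Z*(-5 + Z)/9)
h(d, X) = X + d
(-26 + h(E, 8))*O(1) = (-26 + (8 - 5))*(2/9 - 5/9*1 + (1/9)*1**2) = (-26 + 3)*(2/9 - 5/9 + (1/9)*1) = -23*(2/9 - 5/9 + 1/9) = -23*(-2/9) = 46/9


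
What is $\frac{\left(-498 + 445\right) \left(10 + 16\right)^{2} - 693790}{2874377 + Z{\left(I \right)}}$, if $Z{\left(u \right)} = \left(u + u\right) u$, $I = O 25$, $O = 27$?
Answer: $- \frac{729618}{3785627} \approx -0.19273$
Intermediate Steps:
$I = 675$ ($I = 27 \cdot 25 = 675$)
$Z{\left(u \right)} = 2 u^{2}$ ($Z{\left(u \right)} = 2 u u = 2 u^{2}$)
$\frac{\left(-498 + 445\right) \left(10 + 16\right)^{2} - 693790}{2874377 + Z{\left(I \right)}} = \frac{\left(-498 + 445\right) \left(10 + 16\right)^{2} - 693790}{2874377 + 2 \cdot 675^{2}} = \frac{- 53 \cdot 26^{2} - 693790}{2874377 + 2 \cdot 455625} = \frac{\left(-53\right) 676 - 693790}{2874377 + 911250} = \frac{-35828 - 693790}{3785627} = \left(-729618\right) \frac{1}{3785627} = - \frac{729618}{3785627}$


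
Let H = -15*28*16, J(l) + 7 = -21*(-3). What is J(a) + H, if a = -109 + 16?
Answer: -6664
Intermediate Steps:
a = -93
J(l) = 56 (J(l) = -7 - 21*(-3) = -7 + 63 = 56)
H = -6720 (H = -420*16 = -6720)
J(a) + H = 56 - 6720 = -6664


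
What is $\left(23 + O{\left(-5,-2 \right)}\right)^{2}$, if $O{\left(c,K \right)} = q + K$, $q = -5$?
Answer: $256$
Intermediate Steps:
$O{\left(c,K \right)} = -5 + K$
$\left(23 + O{\left(-5,-2 \right)}\right)^{2} = \left(23 - 7\right)^{2} = 16^{2} = 256$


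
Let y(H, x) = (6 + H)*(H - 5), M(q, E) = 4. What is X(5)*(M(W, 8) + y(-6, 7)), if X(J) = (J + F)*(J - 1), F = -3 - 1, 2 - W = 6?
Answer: 16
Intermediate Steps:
W = -4 (W = 2 - 1*6 = 2 - 6 = -4)
F = -4
y(H, x) = (-5 + H)*(6 + H) (y(H, x) = (6 + H)*(-5 + H) = (-5 + H)*(6 + H))
X(J) = (-1 + J)*(-4 + J) (X(J) = (J - 4)*(J - 1) = (-4 + J)*(-1 + J) = (-1 + J)*(-4 + J))
X(5)*(M(W, 8) + y(-6, 7)) = (4 + 5² - 5*5)*(4 + (-30 - 6 + (-6)²)) = (4 + 25 - 25)*(4 + (-30 - 6 + 36)) = 4*(4 + 0) = 4*4 = 16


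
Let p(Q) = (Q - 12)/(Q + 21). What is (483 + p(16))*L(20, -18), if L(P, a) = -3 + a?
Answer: -375375/37 ≈ -10145.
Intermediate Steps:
p(Q) = (-12 + Q)/(21 + Q)
(483 + p(16))*L(20, -18) = (483 + (-12 + 16)/(21 + 16))*(-3 - 18) = (483 + 4/37)*(-21) = (17875/37)*(-21) = -375375/37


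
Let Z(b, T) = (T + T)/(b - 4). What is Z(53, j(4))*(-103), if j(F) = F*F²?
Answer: -13184/49 ≈ -269.06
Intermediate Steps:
j(F) = F³
Z(b, T) = 2*T/(-4 + b) (Z(b, T) = (2*T)/(-4 + b) = 2*T/(-4 + b))
Z(53, j(4))*(-103) = (2*4³/(-4 + 53))*(-103) = (2*64/49)*(-103) = (2*64*(1/49))*(-103) = (128/49)*(-103) = -13184/49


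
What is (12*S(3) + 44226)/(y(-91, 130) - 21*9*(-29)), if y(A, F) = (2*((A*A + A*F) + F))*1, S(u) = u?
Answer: -44262/1357 ≈ -32.618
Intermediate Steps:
y(A, F) = 2*F + 2*A² + 2*A*F (y(A, F) = (2*((A² + A*F) + F))*1 = (2*(F + A² + A*F))*1 = (2*F + 2*A² + 2*A*F)*1 = 2*F + 2*A² + 2*A*F)
(12*S(3) + 44226)/(y(-91, 130) - 21*9*(-29)) = (12*3 + 44226)/((2*130 + 2*(-91)² + 2*(-91)*130) - 21*9*(-29)) = (36 + 44226)/((260 + 2*8281 - 23660) - 189*(-29)) = 44262/((260 + 16562 - 23660) + 5481) = 44262/(-6838 + 5481) = 44262/(-1357) = 44262*(-1/1357) = -44262/1357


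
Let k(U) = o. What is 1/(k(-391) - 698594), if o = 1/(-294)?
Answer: -294/205386637 ≈ -1.4314e-6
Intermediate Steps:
o = -1/294 ≈ -0.0034014
k(U) = -1/294
1/(k(-391) - 698594) = 1/(-1/294 - 698594) = 1/(-205386637/294) = -294/205386637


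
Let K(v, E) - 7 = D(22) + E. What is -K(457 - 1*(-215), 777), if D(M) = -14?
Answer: -770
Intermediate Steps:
K(v, E) = -7 + E (K(v, E) = 7 + (-14 + E) = -7 + E)
-K(457 - 1*(-215), 777) = -(-7 + 777) = -1*770 = -770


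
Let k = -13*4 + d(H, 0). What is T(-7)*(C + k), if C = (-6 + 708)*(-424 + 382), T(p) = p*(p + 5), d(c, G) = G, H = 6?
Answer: -413504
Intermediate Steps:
T(p) = p*(5 + p)
k = -52 (k = -13*4 + 0 = -52 + 0 = -52)
C = -29484 (C = 702*(-42) = -29484)
T(-7)*(C + k) = (-7*(5 - 7))*(-29484 - 52) = -7*(-2)*(-29536) = 14*(-29536) = -413504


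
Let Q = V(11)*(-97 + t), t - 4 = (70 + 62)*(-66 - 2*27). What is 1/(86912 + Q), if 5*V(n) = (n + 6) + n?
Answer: -5/11564 ≈ -0.00043238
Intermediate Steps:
V(n) = 6/5 + 2*n/5 (V(n) = ((n + 6) + n)/5 = ((6 + n) + n)/5 = (6 + 2*n)/5 = 6/5 + 2*n/5)
t = -15836 (t = 4 + (70 + 62)*(-66 - 2*27) = 4 + 132*(-66 - 54) = 4 + 132*(-120) = 4 - 15840 = -15836)
Q = -446124/5 (Q = (6/5 + (⅖)*11)*(-97 - 15836) = (6/5 + 22/5)*(-15933) = (28/5)*(-15933) = -446124/5 ≈ -89225.)
1/(86912 + Q) = 1/(86912 - 446124/5) = 1/(-11564/5) = -5/11564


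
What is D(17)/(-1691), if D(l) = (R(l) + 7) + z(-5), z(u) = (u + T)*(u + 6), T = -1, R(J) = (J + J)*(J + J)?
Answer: -13/19 ≈ -0.68421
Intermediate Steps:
R(J) = 4*J² (R(J) = (2*J)*(2*J) = 4*J²)
z(u) = (-1 + u)*(6 + u) (z(u) = (u - 1)*(u + 6) = (-1 + u)*(6 + u))
D(l) = 1 + 4*l² (D(l) = (4*l² + 7) + (-6 + (-5)² + 5*(-5)) = (7 + 4*l²) + (-6 + 25 - 25) = (7 + 4*l²) - 6 = 1 + 4*l²)
D(17)/(-1691) = (1 + 4*17²)/(-1691) = (1 + 4*289)*(-1/1691) = (1 + 1156)*(-1/1691) = 1157*(-1/1691) = -13/19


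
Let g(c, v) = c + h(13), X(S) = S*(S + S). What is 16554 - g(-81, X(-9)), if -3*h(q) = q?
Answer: 49918/3 ≈ 16639.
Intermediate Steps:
X(S) = 2*S**2 (X(S) = S*(2*S) = 2*S**2)
h(q) = -q/3
g(c, v) = -13/3 + c (g(c, v) = c - 1/3*13 = c - 13/3 = -13/3 + c)
16554 - g(-81, X(-9)) = 16554 - (-13/3 - 81) = 16554 - 1*(-256/3) = 16554 + 256/3 = 49918/3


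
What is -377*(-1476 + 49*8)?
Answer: 408668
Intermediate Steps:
-377*(-1476 + 49*8) = -377*(-1476 + 392) = -377*(-1084) = 408668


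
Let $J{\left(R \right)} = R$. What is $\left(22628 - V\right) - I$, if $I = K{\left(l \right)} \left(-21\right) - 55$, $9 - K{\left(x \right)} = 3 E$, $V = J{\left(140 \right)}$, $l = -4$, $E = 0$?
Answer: $22732$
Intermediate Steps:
$V = 140$
$K{\left(x \right)} = 9$ ($K{\left(x \right)} = 9 - 3 \cdot 0 = 9 - 0 = 9 + 0 = 9$)
$I = -244$ ($I = 9 \left(-21\right) - 55 = -189 - 55 = -244$)
$\left(22628 - V\right) - I = \left(22628 - 140\right) - -244 = \left(22628 - 140\right) + 244 = 22488 + 244 = 22732$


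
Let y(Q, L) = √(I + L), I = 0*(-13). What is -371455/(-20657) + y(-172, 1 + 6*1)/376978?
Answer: 53065/2951 + √7/376978 ≈ 17.982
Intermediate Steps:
I = 0
y(Q, L) = √L (y(Q, L) = √(0 + L) = √L)
-371455/(-20657) + y(-172, 1 + 6*1)/376978 = -371455/(-20657) + √(1 + 6*1)/376978 = -371455*(-1/20657) + √(1 + 6)*(1/376978) = 53065/2951 + √7*(1/376978) = 53065/2951 + √7/376978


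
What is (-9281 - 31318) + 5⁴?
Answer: -39974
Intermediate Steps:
(-9281 - 31318) + 5⁴ = -40599 + 625 = -39974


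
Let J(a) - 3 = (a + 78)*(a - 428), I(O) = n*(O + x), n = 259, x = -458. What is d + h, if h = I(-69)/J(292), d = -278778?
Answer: -14027136133/50317 ≈ -2.7878e+5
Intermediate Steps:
I(O) = -118622 + 259*O (I(O) = 259*(O - 458) = 259*(-458 + O) = -118622 + 259*O)
J(a) = 3 + (-428 + a)*(78 + a) (J(a) = 3 + (a + 78)*(a - 428) = 3 + (78 + a)*(-428 + a) = 3 + (-428 + a)*(78 + a))
h = 136493/50317 (h = (-118622 + 259*(-69))/(-33381 + 292² - 350*292) = (-118622 - 17871)/(-33381 + 85264 - 102200) = -136493/(-50317) = -136493*(-1/50317) = 136493/50317 ≈ 2.7127)
d + h = -278778 + 136493/50317 = -14027136133/50317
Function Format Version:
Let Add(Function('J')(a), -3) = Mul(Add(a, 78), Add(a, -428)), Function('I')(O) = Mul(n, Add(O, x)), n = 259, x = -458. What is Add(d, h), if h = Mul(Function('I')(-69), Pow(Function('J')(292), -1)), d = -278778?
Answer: Rational(-14027136133, 50317) ≈ -2.7878e+5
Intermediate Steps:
Function('I')(O) = Add(-118622, Mul(259, O)) (Function('I')(O) = Mul(259, Add(O, -458)) = Mul(259, Add(-458, O)) = Add(-118622, Mul(259, O)))
Function('J')(a) = Add(3, Mul(Add(-428, a), Add(78, a))) (Function('J')(a) = Add(3, Mul(Add(a, 78), Add(a, -428))) = Add(3, Mul(Add(78, a), Add(-428, a))) = Add(3, Mul(Add(-428, a), Add(78, a))))
h = Rational(136493, 50317) (h = Mul(Add(-118622, Mul(259, -69)), Pow(Add(-33381, Pow(292, 2), Mul(-350, 292)), -1)) = Mul(Add(-118622, -17871), Pow(Add(-33381, 85264, -102200), -1)) = Mul(-136493, Pow(-50317, -1)) = Mul(-136493, Rational(-1, 50317)) = Rational(136493, 50317) ≈ 2.7127)
Add(d, h) = Add(-278778, Rational(136493, 50317)) = Rational(-14027136133, 50317)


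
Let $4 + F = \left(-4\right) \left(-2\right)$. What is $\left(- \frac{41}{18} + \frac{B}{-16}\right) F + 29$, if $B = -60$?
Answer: $\frac{314}{9} \approx 34.889$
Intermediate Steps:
$F = 4$ ($F = -4 - -8 = -4 + 8 = 4$)
$\left(- \frac{41}{18} + \frac{B}{-16}\right) F + 29 = \left(- \frac{41}{18} - \frac{60}{-16}\right) 4 + 29 = \left(\left(-41\right) \frac{1}{18} - - \frac{15}{4}\right) 4 + 29 = \left(- \frac{41}{18} + \frac{15}{4}\right) 4 + 29 = \frac{53}{36} \cdot 4 + 29 = \frac{53}{9} + 29 = \frac{314}{9}$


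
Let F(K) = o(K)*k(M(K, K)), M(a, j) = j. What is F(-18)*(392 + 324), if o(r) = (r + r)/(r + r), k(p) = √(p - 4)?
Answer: 716*I*√22 ≈ 3358.3*I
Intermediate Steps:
k(p) = √(-4 + p)
o(r) = 1 (o(r) = (2*r)/((2*r)) = (2*r)*(1/(2*r)) = 1)
F(K) = √(-4 + K) (F(K) = 1*√(-4 + K) = √(-4 + K))
F(-18)*(392 + 324) = √(-4 - 18)*(392 + 324) = √(-22)*716 = (I*√22)*716 = 716*I*√22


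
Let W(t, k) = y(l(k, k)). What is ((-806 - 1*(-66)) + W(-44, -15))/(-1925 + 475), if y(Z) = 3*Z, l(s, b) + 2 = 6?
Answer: 364/725 ≈ 0.50207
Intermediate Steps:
l(s, b) = 4 (l(s, b) = -2 + 6 = 4)
W(t, k) = 12 (W(t, k) = 3*4 = 12)
((-806 - 1*(-66)) + W(-44, -15))/(-1925 + 475) = ((-806 - 1*(-66)) + 12)/(-1925 + 475) = ((-806 + 66) + 12)/(-1450) = (-740 + 12)*(-1/1450) = -728*(-1/1450) = 364/725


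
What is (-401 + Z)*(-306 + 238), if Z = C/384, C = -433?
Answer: 2625089/96 ≈ 27345.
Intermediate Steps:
Z = -433/384 ≈ -1.1276
(-401 + Z)*(-306 + 238) = (-401 - 433/384)*(-306 + 238) = -154417/384*(-68) = 2625089/96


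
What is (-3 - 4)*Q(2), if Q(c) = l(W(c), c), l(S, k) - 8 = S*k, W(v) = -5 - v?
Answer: 42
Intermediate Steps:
l(S, k) = 8 + S*k
Q(c) = 8 + c*(-5 - c) (Q(c) = 8 + (-5 - c)*c = 8 + c*(-5 - c))
(-3 - 4)*Q(2) = (-3 - 4)*(8 - 1*2*(5 + 2)) = -7*(8 - 1*2*7) = -7*(8 - 14) = -7*(-6) = 42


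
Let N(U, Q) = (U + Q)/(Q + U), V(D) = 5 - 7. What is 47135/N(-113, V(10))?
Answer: 47135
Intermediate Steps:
V(D) = -2
N(U, Q) = 1 (N(U, Q) = (Q + U)/(Q + U) = 1)
47135/N(-113, V(10)) = 47135/1 = 47135*1 = 47135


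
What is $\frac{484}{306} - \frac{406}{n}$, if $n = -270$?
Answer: $\frac{7081}{2295} \approx 3.0854$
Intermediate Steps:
$\frac{484}{306} - \frac{406}{n} = \frac{484}{306} - \frac{406}{-270} = 484 \cdot \frac{1}{306} - - \frac{203}{135} = \frac{242}{153} + \frac{203}{135} = \frac{7081}{2295}$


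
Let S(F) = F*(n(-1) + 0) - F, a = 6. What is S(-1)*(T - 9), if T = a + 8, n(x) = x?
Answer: 10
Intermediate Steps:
T = 14 (T = 6 + 8 = 14)
S(F) = -2*F (S(F) = F*(-1 + 0) - F = F*(-1) - F = -F - F = -2*F)
S(-1)*(T - 9) = (-2*(-1))*(14 - 9) = 2*5 = 10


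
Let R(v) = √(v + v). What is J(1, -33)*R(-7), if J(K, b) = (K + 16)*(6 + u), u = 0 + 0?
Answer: 102*I*√14 ≈ 381.65*I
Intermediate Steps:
u = 0
J(K, b) = 96 + 6*K (J(K, b) = (K + 16)*(6 + 0) = (16 + K)*6 = 96 + 6*K)
R(v) = √2*√v (R(v) = √(2*v) = √2*√v)
J(1, -33)*R(-7) = (96 + 6*1)*(√2*√(-7)) = (96 + 6)*(√2*(I*√7)) = 102*(I*√14) = 102*I*√14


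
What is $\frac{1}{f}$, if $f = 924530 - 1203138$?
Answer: $- \frac{1}{278608} \approx -3.5893 \cdot 10^{-6}$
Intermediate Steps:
$f = -278608$
$\frac{1}{f} = \frac{1}{-278608} = - \frac{1}{278608}$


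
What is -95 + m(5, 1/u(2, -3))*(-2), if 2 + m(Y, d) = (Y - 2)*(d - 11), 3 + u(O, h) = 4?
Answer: -31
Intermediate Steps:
u(O, h) = 1 (u(O, h) = -3 + 4 = 1)
m(Y, d) = -2 + (-11 + d)*(-2 + Y) (m(Y, d) = -2 + (Y - 2)*(d - 11) = -2 + (-2 + Y)*(-11 + d) = -2 + (-11 + d)*(-2 + Y))
-95 + m(5, 1/u(2, -3))*(-2) = -95 + (20 - 11*5 - 2/1 + 5/1)*(-2) = -95 + (20 - 55 - 2*1 + 5*1)*(-2) = -95 + (20 - 55 - 2 + 5)*(-2) = -95 - 32*(-2) = -95 + 64 = -31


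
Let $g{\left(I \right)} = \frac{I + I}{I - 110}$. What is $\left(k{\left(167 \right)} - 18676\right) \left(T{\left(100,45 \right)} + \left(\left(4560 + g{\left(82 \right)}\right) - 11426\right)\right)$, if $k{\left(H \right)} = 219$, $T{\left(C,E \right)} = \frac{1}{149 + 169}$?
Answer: $\frac{282332059379}{2226} \approx 1.2683 \cdot 10^{8}$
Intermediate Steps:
$T{\left(C,E \right)} = \frac{1}{318}$
$g{\left(I \right)} = \frac{2 I}{-110 + I}$
$\left(k{\left(167 \right)} - 18676\right) \left(T{\left(100,45 \right)} + \left(\left(4560 + g{\left(82 \right)}\right) - 11426\right)\right) = \left(219 - 18676\right) \left(\frac{1}{318} - \left(6866 - \frac{164}{-110 + 82}\right)\right) = - 18457 \left(\frac{1}{318} - \left(6866 + \frac{41}{7}\right)\right) = - 18457 \left(\frac{1}{318} + \left(\left(4560 - \frac{41}{7}\right) - 11426\right)\right) = - 18457 \left(\frac{1}{318} + \left(\frac{31879}{7} - 11426\right)\right) = - 18457 \left(\frac{1}{318} - \frac{48103}{7}\right) = \left(-18457\right) \left(- \frac{15296747}{2226}\right) = \frac{282332059379}{2226}$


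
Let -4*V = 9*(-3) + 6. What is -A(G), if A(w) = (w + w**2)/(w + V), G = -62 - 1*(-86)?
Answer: -800/39 ≈ -20.513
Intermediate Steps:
V = 21/4 (V = -(9*(-3) + 6)/4 = -(-27 + 6)/4 = -1/4*(-21) = 21/4 ≈ 5.2500)
G = 24 (G = -62 + 86 = 24)
A(w) = (w + w**2)/(21/4 + w) (A(w) = (w + w**2)/(w + 21/4) = (w + w**2)/(21/4 + w))
-A(G) = -4*24*(1 + 24)/(21 + 4*24) = -4*24*25/(21 + 96) = -4*24*25/117 = -1*800/39 = -800/39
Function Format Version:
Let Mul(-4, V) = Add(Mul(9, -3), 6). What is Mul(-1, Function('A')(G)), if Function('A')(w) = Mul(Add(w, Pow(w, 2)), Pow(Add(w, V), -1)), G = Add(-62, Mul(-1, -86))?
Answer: Rational(-800, 39) ≈ -20.513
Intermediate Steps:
V = Rational(21, 4) (V = Mul(Rational(-1, 4), Add(Mul(9, -3), 6)) = Mul(Rational(-1, 4), Add(-27, 6)) = Mul(Rational(-1, 4), -21) = Rational(21, 4) ≈ 5.2500)
G = 24 (G = Add(-62, 86) = 24)
Function('A')(w) = Mul(Pow(Add(Rational(21, 4), w), -1), Add(w, Pow(w, 2))) (Function('A')(w) = Mul(Add(w, Pow(w, 2)), Pow(Add(w, Rational(21, 4)), -1)) = Mul(Add(w, Pow(w, 2)), Pow(Add(Rational(21, 4), w), -1)) = Mul(Pow(Add(Rational(21, 4), w), -1), Add(w, Pow(w, 2))))
Mul(-1, Function('A')(G)) = Mul(-1, Mul(4, 24, Pow(Add(21, Mul(4, 24)), -1), Add(1, 24))) = Mul(-1, Mul(4, 24, Pow(Add(21, 96), -1), 25)) = Mul(-1, Mul(4, 24, Pow(117, -1), 25)) = Mul(-1, Mul(4, 24, Rational(1, 117), 25)) = Mul(-1, Rational(800, 39)) = Rational(-800, 39)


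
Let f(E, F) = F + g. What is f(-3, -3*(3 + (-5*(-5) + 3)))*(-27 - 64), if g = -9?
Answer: 9282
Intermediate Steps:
f(E, F) = -9 + F (f(E, F) = F - 9 = -9 + F)
f(-3, -3*(3 + (-5*(-5) + 3)))*(-27 - 64) = (-9 - 3*(3 + (-5*(-5) + 3)))*(-27 - 64) = (-9 - 3*(3 + (25 + 3)))*(-91) = (-9 - 3*(3 + 28))*(-91) = (-9 - 3*31)*(-91) = (-9 - 93)*(-91) = -102*(-91) = 9282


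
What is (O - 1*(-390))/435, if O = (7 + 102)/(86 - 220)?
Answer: 52151/58290 ≈ 0.89468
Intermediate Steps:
O = -109/134 (O = 109/(-134) = 109*(-1/134) = -109/134 ≈ -0.81343)
(O - 1*(-390))/435 = (-109/134 - 1*(-390))/435 = (-109/134 + 390)*(1/435) = (52151/134)*(1/435) = 52151/58290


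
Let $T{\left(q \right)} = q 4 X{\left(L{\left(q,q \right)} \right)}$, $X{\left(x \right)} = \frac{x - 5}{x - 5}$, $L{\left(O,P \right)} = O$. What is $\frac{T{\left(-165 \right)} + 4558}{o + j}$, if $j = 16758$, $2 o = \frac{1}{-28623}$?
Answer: $\frac{223144908}{959328467} \approx 0.23261$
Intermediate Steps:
$o = - \frac{1}{57246}$ ($o = \frac{1}{2 \left(-28623\right)} = \frac{1}{2} \left(- \frac{1}{28623}\right) = - \frac{1}{57246} \approx -1.7468 \cdot 10^{-5}$)
$X{\left(x \right)} = 1$ ($X{\left(x \right)} = \frac{-5 + x}{-5 + x} = 1$)
$T{\left(q \right)} = 4 q$ ($T{\left(q \right)} = q 4 \cdot 1 = 4 q 1 = 4 q$)
$\frac{T{\left(-165 \right)} + 4558}{o + j} = \frac{4 \left(-165\right) + 4558}{- \frac{1}{57246} + 16758} = \frac{-660 + 4558}{\frac{959328467}{57246}} = 3898 \cdot \frac{57246}{959328467} = \frac{223144908}{959328467}$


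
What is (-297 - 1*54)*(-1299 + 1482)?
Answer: -64233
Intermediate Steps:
(-297 - 1*54)*(-1299 + 1482) = (-297 - 54)*183 = -351*183 = -64233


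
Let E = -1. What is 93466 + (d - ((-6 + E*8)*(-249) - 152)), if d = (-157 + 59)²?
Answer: 99736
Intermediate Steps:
d = 9604 (d = (-98)² = 9604)
93466 + (d - ((-6 + E*8)*(-249) - 152)) = 93466 + (9604 - ((-6 - 1*8)*(-249) - 152)) = 93466 + (9604 - ((-6 - 8)*(-249) - 152)) = 93466 + (9604 - (-14*(-249) - 152)) = 93466 + (9604 - (3486 - 152)) = 93466 + (9604 - 1*3334) = 93466 + (9604 - 3334) = 93466 + 6270 = 99736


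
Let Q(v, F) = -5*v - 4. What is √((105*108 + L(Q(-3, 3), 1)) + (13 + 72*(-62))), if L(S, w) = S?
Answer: 10*√69 ≈ 83.066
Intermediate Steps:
Q(v, F) = -4 - 5*v
√((105*108 + L(Q(-3, 3), 1)) + (13 + 72*(-62))) = √((105*108 + (-4 - 5*(-3))) + (13 + 72*(-62))) = √((11340 + (-4 + 15)) + (13 - 4464)) = √((11340 + 11) - 4451) = √(11351 - 4451) = √6900 = 10*√69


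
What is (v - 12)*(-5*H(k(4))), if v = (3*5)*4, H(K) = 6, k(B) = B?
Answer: -1440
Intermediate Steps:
v = 60 (v = 15*4 = 60)
(v - 12)*(-5*H(k(4))) = (60 - 12)*(-5*6) = 48*(-30) = -1440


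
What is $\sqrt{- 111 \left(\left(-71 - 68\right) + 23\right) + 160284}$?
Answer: $6 \sqrt{4810} \approx 416.13$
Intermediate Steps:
$\sqrt{- 111 \left(\left(-71 - 68\right) + 23\right) + 160284} = \sqrt{- 111 \left(-139 + 23\right) + 160284} = \sqrt{\left(-111\right) \left(-116\right) + 160284} = \sqrt{12876 + 160284} = \sqrt{173160} = 6 \sqrt{4810}$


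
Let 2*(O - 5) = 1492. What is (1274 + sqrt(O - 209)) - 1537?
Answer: -263 + sqrt(542) ≈ -239.72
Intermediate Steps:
O = 751 (O = 5 + (1/2)*1492 = 5 + 746 = 751)
(1274 + sqrt(O - 209)) - 1537 = (1274 + sqrt(751 - 209)) - 1537 = (1274 + sqrt(542)) - 1537 = -263 + sqrt(542)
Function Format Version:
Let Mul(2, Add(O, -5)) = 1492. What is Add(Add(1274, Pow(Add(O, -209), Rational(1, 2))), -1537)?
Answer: Add(-263, Pow(542, Rational(1, 2))) ≈ -239.72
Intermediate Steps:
O = 751 (O = Add(5, Mul(Rational(1, 2), 1492)) = Add(5, 746) = 751)
Add(Add(1274, Pow(Add(O, -209), Rational(1, 2))), -1537) = Add(Add(1274, Pow(Add(751, -209), Rational(1, 2))), -1537) = Add(Add(1274, Pow(542, Rational(1, 2))), -1537) = Add(-263, Pow(542, Rational(1, 2)))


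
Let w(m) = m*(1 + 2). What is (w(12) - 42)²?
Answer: 36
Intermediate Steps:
w(m) = 3*m (w(m) = m*3 = 3*m)
(w(12) - 42)² = (3*12 - 42)² = (36 - 42)² = (-6)² = 36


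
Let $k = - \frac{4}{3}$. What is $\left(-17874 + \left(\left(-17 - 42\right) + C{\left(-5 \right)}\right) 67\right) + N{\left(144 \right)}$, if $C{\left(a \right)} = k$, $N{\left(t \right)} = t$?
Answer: $- \frac{65317}{3} \approx -21772.0$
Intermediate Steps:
$k = - \frac{4}{3}$ ($k = \left(-4\right) \frac{1}{3} = - \frac{4}{3} \approx -1.3333$)
$C{\left(a \right)} = - \frac{4}{3}$
$\left(-17874 + \left(\left(-17 - 42\right) + C{\left(-5 \right)}\right) 67\right) + N{\left(144 \right)} = \left(-17874 + \left(\left(-17 - 42\right) - \frac{4}{3}\right) 67\right) + 144 = \left(-17874 + \left(-59 - \frac{4}{3}\right) 67\right) + 144 = \left(-17874 - \frac{12127}{3}\right) + 144 = - \frac{65749}{3} + 144 = - \frac{65317}{3}$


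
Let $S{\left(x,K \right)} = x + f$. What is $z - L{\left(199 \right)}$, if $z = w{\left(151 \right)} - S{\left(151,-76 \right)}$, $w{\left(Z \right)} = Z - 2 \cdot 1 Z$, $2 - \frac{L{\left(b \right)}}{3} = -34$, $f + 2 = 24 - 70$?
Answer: $-362$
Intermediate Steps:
$f = -48$ ($f = -2 + \left(24 - 70\right) = -2 - 46 = -48$)
$L{\left(b \right)} = 108$ ($L{\left(b \right)} = 6 - -102 = 6 + 102 = 108$)
$w{\left(Z \right)} = - Z$ ($w{\left(Z \right)} = Z - 2 Z = - Z$)
$S{\left(x,K \right)} = -48 + x$ ($S{\left(x,K \right)} = x - 48 = -48 + x$)
$z = -254$ ($z = \left(-1\right) 151 - \left(-48 + 151\right) = -151 - 103 = -254$)
$z - L{\left(199 \right)} = -254 - 108 = -362$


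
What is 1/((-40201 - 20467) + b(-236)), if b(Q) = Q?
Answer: -1/60904 ≈ -1.6419e-5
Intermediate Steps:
1/((-40201 - 20467) + b(-236)) = 1/((-40201 - 20467) - 236) = 1/(-60668 - 236) = 1/(-60904) = -1/60904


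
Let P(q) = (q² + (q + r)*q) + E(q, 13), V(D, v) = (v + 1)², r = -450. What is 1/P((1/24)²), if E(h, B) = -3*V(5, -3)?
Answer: -165888/2120255 ≈ -0.078240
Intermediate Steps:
V(D, v) = (1 + v)²
E(h, B) = -12 (E(h, B) = -3*(1 - 3)² = -3*(-2)² = -3*4 = -12)
P(q) = -12 + q² + q*(-450 + q) (P(q) = (q² + (q - 450)*q) - 12 = (q² + (-450 + q)*q) - 12 = (q² + q*(-450 + q)) - 12 = -12 + q² + q*(-450 + q))
1/P((1/24)²) = 1/(-12 - 450*(1/24)² + 2*((1/24)²)²) = 1/(-12 - 450*1/576 + 2*(1/576)²) = 1/(-12 - 25/32 + 2*(1/331776)) = 1/(-12 - 25/32 + 1/165888) = 1/(-2120255/165888) = -165888/2120255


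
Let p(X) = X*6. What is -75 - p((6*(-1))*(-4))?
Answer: -219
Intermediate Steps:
p(X) = 6*X
-75 - p((6*(-1))*(-4)) = -75 - 6*(6*(-1))*(-4) = -75 - 6*(-6*(-4)) = -75 - 6*24 = -75 - 1*144 = -75 - 144 = -219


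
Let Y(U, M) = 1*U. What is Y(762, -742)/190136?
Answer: 381/95068 ≈ 0.0040077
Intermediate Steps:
Y(U, M) = U
Y(762, -742)/190136 = 762/190136 = 762*(1/190136) = 381/95068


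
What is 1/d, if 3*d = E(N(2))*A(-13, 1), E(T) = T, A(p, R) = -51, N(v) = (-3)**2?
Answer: -1/153 ≈ -0.0065359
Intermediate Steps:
N(v) = 9
d = -153 (d = (9*(-51))/3 = (1/3)*(-459) = -153)
1/d = 1/(-153) = -1/153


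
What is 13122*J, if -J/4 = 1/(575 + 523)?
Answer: -2916/61 ≈ -47.803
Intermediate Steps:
J = -2/549 (J = -4/(575 + 523) = -4/1098 = -4*1/1098 = -2/549 ≈ -0.0036430)
13122*J = 13122*(-2/549) = -2916/61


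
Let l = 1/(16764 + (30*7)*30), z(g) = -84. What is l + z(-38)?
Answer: -1937375/23064 ≈ -84.000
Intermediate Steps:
l = 1/23064 (l = 1/(16764 + 210*30) = 1/(16764 + 6300) = 1/23064 ≈ 4.3358e-5)
l + z(-38) = 1/23064 - 84 = -1937375/23064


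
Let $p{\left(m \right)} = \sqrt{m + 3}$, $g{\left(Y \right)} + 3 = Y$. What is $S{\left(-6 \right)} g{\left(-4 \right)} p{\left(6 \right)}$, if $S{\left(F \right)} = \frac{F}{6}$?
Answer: $21$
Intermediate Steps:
$S{\left(F \right)} = \frac{F}{6}$ ($S{\left(F \right)} = F \frac{1}{6} = \frac{F}{6}$)
$g{\left(Y \right)} = -3 + Y$
$p{\left(m \right)} = \sqrt{3 + m}$
$S{\left(-6 \right)} g{\left(-4 \right)} p{\left(6 \right)} = \frac{1}{6} \left(-6\right) \left(-3 - 4\right) \sqrt{3 + 6} = \left(-1\right) \left(-7\right) \sqrt{9} = 7 \cdot 3 = 21$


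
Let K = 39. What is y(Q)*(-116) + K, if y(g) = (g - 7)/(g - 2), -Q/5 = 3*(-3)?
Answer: -2731/43 ≈ -63.512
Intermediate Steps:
Q = 45 (Q = -15*(-3) = -5*(-9) = 45)
y(g) = (-7 + g)/(-2 + g)
y(Q)*(-116) + K = ((-7 + 45)/(-2 + 45))*(-116) + 39 = (38/43)*(-116) + 39 = -4408/43 + 39 = -2731/43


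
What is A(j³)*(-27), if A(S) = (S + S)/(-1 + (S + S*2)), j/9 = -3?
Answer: -531441/29525 ≈ -18.000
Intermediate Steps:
j = -27 (j = 9*(-3) = -27)
A(S) = 2*S/(-1 + 3*S) (A(S) = (2*S)/(-1 + (S + 2*S)) = (2*S)/(-1 + 3*S) = 2*S/(-1 + 3*S))
A(j³)*(-27) = (2*(-27)³/(-1 + 3*(-27)³))*(-27) = (2*(-19683)/(-1 + 3*(-19683)))*(-27) = (2*(-19683)/(-1 - 59049))*(-27) = (2*(-19683)/(-59050))*(-27) = (2*(-19683)*(-1/59050))*(-27) = (19683/29525)*(-27) = -531441/29525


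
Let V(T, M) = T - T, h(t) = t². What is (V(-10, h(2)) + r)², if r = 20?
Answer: 400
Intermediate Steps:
V(T, M) = 0
(V(-10, h(2)) + r)² = (0 + 20)² = 20² = 400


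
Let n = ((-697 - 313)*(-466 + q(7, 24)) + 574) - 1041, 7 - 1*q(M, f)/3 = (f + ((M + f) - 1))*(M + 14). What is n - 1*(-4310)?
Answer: 3889313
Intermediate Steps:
q(M, f) = 21 - 3*(14 + M)*(-1 + M + 2*f) (q(M, f) = 21 - 3*(f + ((M + f) - 1))*(M + 14) = 21 - 3*(f + (-1 + M + f))*(14 + M) = 21 - 3*(-1 + M + 2*f)*(14 + M) = 21 - 3*(14 + M)*(-1 + M + 2*f))
n = 3885003 (n = ((-697 - 313)*(-466 + (63 - 84*24 - 39*7 - 3*7**2 - 6*7*24)) + 574) - 1041 = (-1010*(-466 + (63 - 2016 - 273 - 3*49 - 1008)) + 574) - 1041 = (-1010*(-466 + (63 - 2016 - 273 - 147 - 1008)) + 574) - 1041 = (-1010*(-466 - 3381) + 574) - 1041 = (-1010*(-3847) + 574) - 1041 = (3885470 + 574) - 1041 = 3886044 - 1041 = 3885003)
n - 1*(-4310) = 3885003 - 1*(-4310) = 3885003 + 4310 = 3889313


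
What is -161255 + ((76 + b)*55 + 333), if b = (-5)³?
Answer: -163617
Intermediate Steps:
b = -125
-161255 + ((76 + b)*55 + 333) = -161255 + ((76 - 125)*55 + 333) = -161255 + (-49*55 + 333) = -161255 + (-2695 + 333) = -161255 - 2362 = -163617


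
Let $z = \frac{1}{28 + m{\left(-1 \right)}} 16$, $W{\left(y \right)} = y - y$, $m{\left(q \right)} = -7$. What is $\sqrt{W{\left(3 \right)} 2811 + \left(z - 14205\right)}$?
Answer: $\frac{i \sqrt{6264069}}{21} \approx 119.18 i$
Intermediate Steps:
$W{\left(y \right)} = 0$
$z = \frac{16}{21}$ ($z = \frac{1}{28 - 7} \cdot 16 = \frac{1}{21} \cdot 16 = \frac{16}{21} \approx 0.7619$)
$\sqrt{W{\left(3 \right)} 2811 + \left(z - 14205\right)} = \sqrt{0 \cdot 2811 + \left(\frac{16}{21} - 14205\right)} = \sqrt{0 + \left(\frac{16}{21} - 14205\right)} = \sqrt{0 - \frac{298289}{21}} = \sqrt{- \frac{298289}{21}} = \frac{i \sqrt{6264069}}{21}$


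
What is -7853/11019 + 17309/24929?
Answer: -5039566/274692651 ≈ -0.018346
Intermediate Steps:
-7853/11019 + 17309/24929 = -5039566/274692651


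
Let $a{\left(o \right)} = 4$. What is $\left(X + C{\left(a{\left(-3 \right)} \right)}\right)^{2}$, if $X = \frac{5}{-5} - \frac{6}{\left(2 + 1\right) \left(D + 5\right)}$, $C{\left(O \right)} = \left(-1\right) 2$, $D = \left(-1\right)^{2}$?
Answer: $\frac{100}{9} \approx 11.111$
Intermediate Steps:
$D = 1$
$C{\left(O \right)} = -2$
$X = - \frac{4}{3}$ ($X = \frac{5}{-5} - \frac{6}{\left(2 + 1\right) \left(1 + 5\right)} = 5 \left(- \frac{1}{5}\right) - \frac{6}{3 \cdot 6} = -1 - \frac{6}{18} = -1 - \frac{1}{3} = - \frac{4}{3} \approx -1.3333$)
$\left(X + C{\left(a{\left(-3 \right)} \right)}\right)^{2} = \left(- \frac{4}{3} - 2\right)^{2} = \left(- \frac{10}{3}\right)^{2} = \frac{100}{9}$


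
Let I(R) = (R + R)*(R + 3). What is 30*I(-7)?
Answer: 1680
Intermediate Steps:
I(R) = 2*R*(3 + R) (I(R) = (2*R)*(3 + R) = 2*R*(3 + R))
30*I(-7) = 30*(2*(-7)*(3 - 7)) = 30*(2*(-7)*(-4)) = 30*56 = 1680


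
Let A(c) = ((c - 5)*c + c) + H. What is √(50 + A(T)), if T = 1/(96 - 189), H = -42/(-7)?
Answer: √484717/93 ≈ 7.4862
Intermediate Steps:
H = 6 (H = -42*(-⅐) = 6)
T = -1/93 (T = 1/(-93) = -1/93 ≈ -0.010753)
A(c) = 6 + c + c*(-5 + c) (A(c) = ((c - 5)*c + c) + 6 = ((-5 + c)*c + c) + 6 = (c*(-5 + c) + c) + 6 = (c + c*(-5 + c)) + 6 = 6 + c + c*(-5 + c))
√(50 + A(T)) = √(50 + (6 + (-1/93)² - 4*(-1/93))) = √(50 + (6 + 1/8649 + 4/93)) = √(50 + 52267/8649) = √(484717/8649) = √484717/93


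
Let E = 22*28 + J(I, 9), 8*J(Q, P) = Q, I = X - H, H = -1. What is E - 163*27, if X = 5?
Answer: -15137/4 ≈ -3784.3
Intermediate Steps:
I = 6 (I = 5 - 1*(-1) = 5 + 1 = 6)
J(Q, P) = Q/8
E = 2467/4 (E = 22*28 + (1/8)*6 = 616 + 3/4 = 2467/4 ≈ 616.75)
E - 163*27 = 2467/4 - 163*27 = 2467/4 - 4401 = -15137/4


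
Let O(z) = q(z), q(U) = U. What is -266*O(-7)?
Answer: 1862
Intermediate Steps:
O(z) = z
-266*O(-7) = -266*(-7) = 1862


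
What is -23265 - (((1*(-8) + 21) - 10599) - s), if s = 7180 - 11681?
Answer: -17180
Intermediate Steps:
s = -4501
-23265 - (((1*(-8) + 21) - 10599) - s) = -23265 - (((1*(-8) + 21) - 10599) - 1*(-4501)) = -23265 - (((-8 + 21) - 10599) + 4501) = -23265 - ((13 - 10599) + 4501) = -23265 - (-10586 + 4501) = -23265 - 1*(-6085) = -23265 + 6085 = -17180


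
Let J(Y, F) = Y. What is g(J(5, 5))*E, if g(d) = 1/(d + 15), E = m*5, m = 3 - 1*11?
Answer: -2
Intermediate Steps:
m = -8 (m = 3 - 11 = -8)
E = -40 (E = -8*5 = -40)
g(d) = 1/(15 + d)
g(J(5, 5))*E = -40/(15 + 5) = -40/20 = (1/20)*(-40) = -2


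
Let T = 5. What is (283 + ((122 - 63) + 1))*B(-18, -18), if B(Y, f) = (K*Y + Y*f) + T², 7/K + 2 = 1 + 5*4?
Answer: 2231215/19 ≈ 1.1743e+5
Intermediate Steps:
K = 7/19 (K = 7/(-2 + (1 + 5*4)) = 7/(-2 + (1 + 20)) = 7/(-2 + 21) = 7/19 ≈ 0.36842)
B(Y, f) = 25 + 7*Y/19 + Y*f (B(Y, f) = (7*Y/19 + Y*f) + 5² = (7*Y/19 + Y*f) + 25 = 25 + 7*Y/19 + Y*f)
(283 + ((122 - 63) + 1))*B(-18, -18) = (283 + ((122 - 63) + 1))*(25 + (7/19)*(-18) - 18*(-18)) = (283 + (59 + 1))*(25 - 126/19 + 324) = (283 + 60)*(6505/19) = 343*(6505/19) = 2231215/19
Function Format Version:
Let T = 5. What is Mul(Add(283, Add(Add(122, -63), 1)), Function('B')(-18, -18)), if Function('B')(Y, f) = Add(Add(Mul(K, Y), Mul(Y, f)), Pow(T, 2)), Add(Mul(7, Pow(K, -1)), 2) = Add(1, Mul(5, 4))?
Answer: Rational(2231215, 19) ≈ 1.1743e+5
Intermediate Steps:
K = Rational(7, 19) (K = Mul(7, Pow(Add(-2, Add(1, Mul(5, 4))), -1)) = Mul(7, Pow(Add(-2, Add(1, 20)), -1)) = Mul(7, Pow(Add(-2, 21), -1)) = Mul(7, Pow(19, -1)) = Mul(7, Rational(1, 19)) = Rational(7, 19) ≈ 0.36842)
Function('B')(Y, f) = Add(25, Mul(Rational(7, 19), Y), Mul(Y, f)) (Function('B')(Y, f) = Add(Add(Mul(Rational(7, 19), Y), Mul(Y, f)), Pow(5, 2)) = Add(Add(Mul(Rational(7, 19), Y), Mul(Y, f)), 25) = Add(25, Mul(Rational(7, 19), Y), Mul(Y, f)))
Mul(Add(283, Add(Add(122, -63), 1)), Function('B')(-18, -18)) = Mul(Add(283, Add(Add(122, -63), 1)), Add(25, Mul(Rational(7, 19), -18), Mul(-18, -18))) = Mul(Add(283, Add(59, 1)), Add(25, Rational(-126, 19), 324)) = Mul(Add(283, 60), Rational(6505, 19)) = Mul(343, Rational(6505, 19)) = Rational(2231215, 19)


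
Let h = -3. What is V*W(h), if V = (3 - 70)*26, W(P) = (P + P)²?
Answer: -62712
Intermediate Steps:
W(P) = 4*P² (W(P) = (2*P)² = 4*P²)
V = -1742 (V = -67*26 = -1742)
V*W(h) = -6968*(-3)² = -6968*9 = -1742*36 = -62712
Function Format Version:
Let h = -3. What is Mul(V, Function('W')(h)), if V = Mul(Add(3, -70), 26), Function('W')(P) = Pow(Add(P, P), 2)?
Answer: -62712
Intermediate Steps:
Function('W')(P) = Mul(4, Pow(P, 2)) (Function('W')(P) = Pow(Mul(2, P), 2) = Mul(4, Pow(P, 2)))
V = -1742 (V = Mul(-67, 26) = -1742)
Mul(V, Function('W')(h)) = Mul(-1742, Mul(4, Pow(-3, 2))) = Mul(-1742, Mul(4, 9)) = Mul(-1742, 36) = -62712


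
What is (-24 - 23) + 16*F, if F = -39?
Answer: -671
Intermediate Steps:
(-24 - 23) + 16*F = (-24 - 23) + 16*(-39) = -47 - 624 = -671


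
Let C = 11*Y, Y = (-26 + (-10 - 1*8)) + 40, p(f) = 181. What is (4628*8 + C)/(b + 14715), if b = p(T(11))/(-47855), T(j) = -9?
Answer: 442419475/176046536 ≈ 2.5131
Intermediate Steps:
Y = -4 (Y = (-26 + (-10 - 8)) + 40 = (-26 - 18) + 40 = -44 + 40 = -4)
b = -181/47855 (b = 181/(-47855) = 181*(-1/47855) = -181/47855 ≈ -0.0037823)
C = -44 (C = 11*(-4) = -44)
(4628*8 + C)/(b + 14715) = (4628*8 - 44)/(-181/47855 + 14715) = (37024 - 44)/(704186144/47855) = 36980*(47855/704186144) = 442419475/176046536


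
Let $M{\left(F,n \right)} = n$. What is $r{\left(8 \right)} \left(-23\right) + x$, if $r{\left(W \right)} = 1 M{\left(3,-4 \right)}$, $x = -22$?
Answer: $70$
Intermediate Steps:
$r{\left(W \right)} = -4$ ($r{\left(W \right)} = 1 \left(-4\right) = -4$)
$r{\left(8 \right)} \left(-23\right) + x = \left(-4\right) \left(-23\right) - 22 = 92 - 22 = 70$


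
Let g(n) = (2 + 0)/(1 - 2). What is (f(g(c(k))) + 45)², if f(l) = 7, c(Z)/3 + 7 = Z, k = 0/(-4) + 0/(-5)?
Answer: 2704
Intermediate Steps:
k = 0 (k = 0*(-¼) + 0*(-⅕) = 0 + 0 = 0)
c(Z) = -21 + 3*Z
g(n) = -2 (g(n) = 2/(-1) = 2*(-1) = -2)
(f(g(c(k))) + 45)² = (7 + 45)² = 52² = 2704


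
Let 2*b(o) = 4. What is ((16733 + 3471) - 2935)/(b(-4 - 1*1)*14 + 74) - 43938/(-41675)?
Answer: 724167251/4250850 ≈ 170.36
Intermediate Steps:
b(o) = 2 (b(o) = (½)*4 = 2)
((16733 + 3471) - 2935)/(b(-4 - 1*1)*14 + 74) - 43938/(-41675) = ((16733 + 3471) - 2935)/(2*14 + 74) - 43938/(-41675) = (20204 - 2935)/(28 + 74) - 43938*(-1/41675) = 17269/102 + 43938/41675 = 724167251/4250850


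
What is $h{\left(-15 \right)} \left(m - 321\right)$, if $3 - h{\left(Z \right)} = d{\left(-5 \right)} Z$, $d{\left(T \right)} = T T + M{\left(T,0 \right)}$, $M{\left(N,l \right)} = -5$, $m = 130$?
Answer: $-57873$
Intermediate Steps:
$d{\left(T \right)} = -5 + T^{2}$ ($d{\left(T \right)} = T T - 5 = T^{2} - 5 = -5 + T^{2}$)
$h{\left(Z \right)} = 3 - 20 Z$ ($h{\left(Z \right)} = 3 - \left(-5 + \left(-5\right)^{2}\right) Z = 3 - \left(-5 + 25\right) Z = 3 - 20 Z$)
$h{\left(-15 \right)} \left(m - 321\right) = \left(3 - -300\right) \left(130 - 321\right) = \left(3 + 300\right) \left(-191\right) = 303 \left(-191\right) = -57873$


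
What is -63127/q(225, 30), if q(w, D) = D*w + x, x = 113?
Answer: -63127/6863 ≈ -9.1982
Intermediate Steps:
q(w, D) = 113 + D*w (q(w, D) = D*w + 113 = 113 + D*w)
-63127/q(225, 30) = -63127/(113 + 30*225) = -63127/(113 + 6750) = -63127/6863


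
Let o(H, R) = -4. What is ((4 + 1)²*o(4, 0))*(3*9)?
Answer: -2700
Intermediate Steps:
((4 + 1)²*o(4, 0))*(3*9) = ((4 + 1)²*(-4))*(3*9) = (5²*(-4))*27 = (25*(-4))*27 = -100*27 = -2700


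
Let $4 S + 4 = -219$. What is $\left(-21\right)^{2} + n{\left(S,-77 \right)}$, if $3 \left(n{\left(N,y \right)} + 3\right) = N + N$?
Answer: $\frac{2405}{6} \approx 400.83$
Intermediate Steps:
$S = - \frac{223}{4}$ ($S = -1 + \frac{1}{4} \left(-219\right) = -1 - \frac{219}{4} = - \frac{223}{4} \approx -55.75$)
$n{\left(N,y \right)} = -3 + \frac{2 N}{3}$ ($n{\left(N,y \right)} = -3 + \frac{N + N}{3} = -3 + \frac{2 N}{3}$)
$\left(-21\right)^{2} + n{\left(S,-77 \right)} = \left(-21\right)^{2} + \left(-3 + \frac{2}{3} \left(- \frac{223}{4}\right)\right) = 441 - \frac{241}{6} = \frac{2405}{6}$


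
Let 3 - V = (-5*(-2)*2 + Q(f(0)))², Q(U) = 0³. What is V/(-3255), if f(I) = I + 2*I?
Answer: 397/3255 ≈ 0.12197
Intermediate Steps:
f(I) = 3*I
Q(U) = 0
V = -397 (V = 3 - (-5*(-2)*2 + 0)² = 3 - (10*2 + 0)² = 3 - (20 + 0)² = 3 - 1*20² = 3 - 1*400 = 3 - 400 = -397)
V/(-3255) = -397/(-3255) = -397*(-1/3255) = 397/3255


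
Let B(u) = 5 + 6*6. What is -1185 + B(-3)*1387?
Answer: 55682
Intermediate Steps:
B(u) = 41 (B(u) = 5 + 36 = 41)
-1185 + B(-3)*1387 = -1185 + 41*1387 = -1185 + 56867 = 55682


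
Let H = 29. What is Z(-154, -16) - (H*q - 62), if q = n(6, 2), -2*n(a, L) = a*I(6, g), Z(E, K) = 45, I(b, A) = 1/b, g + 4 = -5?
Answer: 243/2 ≈ 121.50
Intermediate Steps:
g = -9 (g = -4 - 5 = -9)
n(a, L) = -a/12 (n(a, L) = -a/(2*6) = -a/12)
q = -1/2 (q = -1/12*6 = -1/2 ≈ -0.50000)
Z(-154, -16) - (H*q - 62) = 45 - (29*(-1/2) - 62) = 45 - (-29/2 - 62) = 45 - 1*(-153/2) = 45 + 153/2 = 243/2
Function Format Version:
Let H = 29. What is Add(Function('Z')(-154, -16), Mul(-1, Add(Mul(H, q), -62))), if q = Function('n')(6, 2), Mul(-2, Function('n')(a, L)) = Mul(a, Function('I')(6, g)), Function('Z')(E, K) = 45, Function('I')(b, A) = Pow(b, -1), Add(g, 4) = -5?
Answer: Rational(243, 2) ≈ 121.50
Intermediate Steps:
g = -9 (g = Add(-4, -5) = -9)
Function('n')(a, L) = Mul(Rational(-1, 12), a) (Function('n')(a, L) = Mul(Rational(-1, 2), Mul(a, Pow(6, -1))) = Mul(Rational(-1, 2), Mul(a, Rational(1, 6))) = Mul(Rational(-1, 2), Mul(Rational(1, 6), a)) = Mul(Rational(-1, 12), a))
q = Rational(-1, 2) (q = Mul(Rational(-1, 12), 6) = Rational(-1, 2) ≈ -0.50000)
Add(Function('Z')(-154, -16), Mul(-1, Add(Mul(H, q), -62))) = Add(45, Mul(-1, Add(Mul(29, Rational(-1, 2)), -62))) = Add(45, Mul(-1, Add(Rational(-29, 2), -62))) = Add(45, Mul(-1, Rational(-153, 2))) = Add(45, Rational(153, 2)) = Rational(243, 2)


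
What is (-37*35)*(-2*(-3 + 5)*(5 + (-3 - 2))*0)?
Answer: 0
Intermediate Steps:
(-37*35)*(-2*(-3 + 5)*(5 + (-3 - 2))*0) = -1295*(-4*(5 - 5))*0 = -1295*(-4*0)*0 = -1295*(-2*0)*0 = -0*0 = -1295*0 = 0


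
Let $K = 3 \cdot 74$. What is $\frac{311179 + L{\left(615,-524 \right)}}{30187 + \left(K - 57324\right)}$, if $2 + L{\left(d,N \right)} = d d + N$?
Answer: $- \frac{688878}{26915} \approx -25.595$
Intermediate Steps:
$L{\left(d,N \right)} = -2 + N + d^{2}$ ($L{\left(d,N \right)} = -2 + \left(d d + N\right) = -2 + \left(d^{2} + N\right) = -2 + \left(N + d^{2}\right) = -2 + N + d^{2}$)
$K = 222$
$\frac{311179 + L{\left(615,-524 \right)}}{30187 + \left(K - 57324\right)} = \frac{311179 - \left(526 - 378225\right)}{30187 + \left(222 - 57324\right)} = \frac{311179 - -377699}{30187 + \left(222 - 57324\right)} = \frac{311179 + 377699}{30187 - 57102} = \frac{688878}{-26915} = 688878 \left(- \frac{1}{26915}\right) = - \frac{688878}{26915}$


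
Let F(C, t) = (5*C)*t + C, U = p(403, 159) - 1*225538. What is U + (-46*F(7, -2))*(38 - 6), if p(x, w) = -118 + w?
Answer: -132761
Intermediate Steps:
U = -225497 (U = (-118 + 159) - 1*225538 = 41 - 225538 = -225497)
F(C, t) = C + 5*C*t (F(C, t) = 5*C*t + C = C + 5*C*t)
U + (-46*F(7, -2))*(38 - 6) = -225497 + (-322*(1 + 5*(-2)))*(38 - 6) = -225497 - 322*(1 - 10)*32 = -225497 - 322*(-9)*32 = -225497 - 46*(-63)*32 = -225497 + 2898*32 = -225497 + 92736 = -132761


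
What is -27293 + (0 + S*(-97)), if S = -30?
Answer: -24383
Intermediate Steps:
-27293 + (0 + S*(-97)) = -27293 + (0 - 30*(-97)) = -27293 + (0 + 2910) = -27293 + 2910 = -24383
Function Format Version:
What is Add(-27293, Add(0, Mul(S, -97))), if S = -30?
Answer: -24383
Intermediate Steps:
Add(-27293, Add(0, Mul(S, -97))) = Add(-27293, Add(0, Mul(-30, -97))) = Add(-27293, Add(0, 2910)) = Add(-27293, 2910) = -24383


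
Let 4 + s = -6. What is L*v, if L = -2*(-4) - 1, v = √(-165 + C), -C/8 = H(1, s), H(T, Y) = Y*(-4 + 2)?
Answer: 35*I*√13 ≈ 126.19*I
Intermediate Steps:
s = -10 (s = -4 - 6 = -10)
H(T, Y) = -2*Y (H(T, Y) = Y*(-2) = -2*Y)
C = -160 (C = -(-16)*(-10) = -8*20 = -160)
v = 5*I*√13 (v = √(-165 - 160) = √(-325) = 5*I*√13 ≈ 18.028*I)
L = 7 (L = 8 - 1 = 7)
L*v = 7*(5*I*√13) = 35*I*√13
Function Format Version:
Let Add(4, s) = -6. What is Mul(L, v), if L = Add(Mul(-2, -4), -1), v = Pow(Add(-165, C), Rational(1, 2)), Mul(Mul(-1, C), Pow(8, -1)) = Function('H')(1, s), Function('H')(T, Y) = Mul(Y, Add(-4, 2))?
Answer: Mul(35, I, Pow(13, Rational(1, 2))) ≈ Mul(126.19, I)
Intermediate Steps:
s = -10 (s = Add(-4, -6) = -10)
Function('H')(T, Y) = Mul(-2, Y) (Function('H')(T, Y) = Mul(Y, -2) = Mul(-2, Y))
C = -160 (C = Mul(-8, Mul(-2, -10)) = Mul(-8, 20) = -160)
v = Mul(5, I, Pow(13, Rational(1, 2))) (v = Pow(Add(-165, -160), Rational(1, 2)) = Pow(-325, Rational(1, 2)) = Mul(5, I, Pow(13, Rational(1, 2))) ≈ Mul(18.028, I))
L = 7 (L = Add(8, -1) = 7)
Mul(L, v) = Mul(7, Mul(5, I, Pow(13, Rational(1, 2)))) = Mul(35, I, Pow(13, Rational(1, 2)))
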